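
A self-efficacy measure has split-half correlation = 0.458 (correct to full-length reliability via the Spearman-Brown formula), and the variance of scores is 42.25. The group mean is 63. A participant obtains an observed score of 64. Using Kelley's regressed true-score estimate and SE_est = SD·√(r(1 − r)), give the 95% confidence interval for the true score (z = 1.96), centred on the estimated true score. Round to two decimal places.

[57.47, 69.79]

SD = √42.25 ≈ 6.500
Spearman-Brown: r = 2(0.458) / (1 + 0.458) = 0.916 / 1.458 ≈ 0.628
Estimated true score = 0.628·64 + (1 − 0.628)·63 ≈ 63.628
SE_est = SD · √(r(1 − r)) = 6.500 · √0.234 ≈ 6.500 · 0.483 ≈ 3.141
CI = 63.628 ± 1.96 · 3.141 → [57.471, 69.785]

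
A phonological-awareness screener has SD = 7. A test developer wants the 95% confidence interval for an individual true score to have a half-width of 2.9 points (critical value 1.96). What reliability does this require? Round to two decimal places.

Required SEM = 2.9 / 1.96 ≃ 1.4796
r = 1 − (SEM / SD)² = 1 − (1.4796 / 7)² ≃ 1 − 0.0447 ≃ 0.9553

0.96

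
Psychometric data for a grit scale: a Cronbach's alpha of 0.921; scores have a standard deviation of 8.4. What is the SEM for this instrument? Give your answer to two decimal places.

SEM = 8.400 * √(1 − 0.921) = 8.400 * √0.079 ≃ 8.400 * 0.281 ≃ 2.361

2.36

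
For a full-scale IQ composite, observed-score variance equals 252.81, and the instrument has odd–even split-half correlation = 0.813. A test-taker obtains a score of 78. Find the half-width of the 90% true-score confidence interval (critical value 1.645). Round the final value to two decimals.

8.40

SD = √252.81 = 15.9000
Full-length reliability (Spearman-Brown) = 2(0.813)/(1+0.813) ≈ 0.8969
The standard error of measurement is 15.9000×√(1 − 0.8969) ≈ 15.9000×0.3212 ≈ 5.1064.
Half-width = 1.645×5.1064 ≈ 8.4001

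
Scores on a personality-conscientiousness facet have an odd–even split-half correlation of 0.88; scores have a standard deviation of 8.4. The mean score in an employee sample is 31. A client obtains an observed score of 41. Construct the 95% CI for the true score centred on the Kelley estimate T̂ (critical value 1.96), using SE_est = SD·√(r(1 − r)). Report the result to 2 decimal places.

r_full = 2·0.88 / (1 + 0.88) ≈ 0.936
T̂ = r·X + (1 − r)·M = 0.936*41 + 0.064*31 ≈ 38.383 + 1.979 ≈ 40.362
SE_est = 8.400·√[r(1 − r)] ≈ 2.053
95% CI: 40.362 ± 4.025 ≈ (36.337, 44.386)

[36.34, 44.39]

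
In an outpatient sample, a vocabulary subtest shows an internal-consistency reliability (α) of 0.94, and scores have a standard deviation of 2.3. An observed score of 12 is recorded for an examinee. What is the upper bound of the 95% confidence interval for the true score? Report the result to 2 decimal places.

SEM = 2.3000 × √(1 − 0.9400) = 2.3000 × √0.0600 ≈ 2.3000 × 0.2449 ≈ 0.5634
Half-width = 1.96×0.5634 ≈ 1.1042
Upper limit = 12 + 1.1042 ≈ 13.1042

13.10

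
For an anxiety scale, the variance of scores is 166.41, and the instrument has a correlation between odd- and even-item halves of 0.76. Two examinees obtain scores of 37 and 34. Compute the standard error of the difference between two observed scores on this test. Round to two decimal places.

6.74

σ = 166.41^(1/2) = 12.90000
Full-length reliability (Spearman-Brown) = 2(0.76)/(1+0.76) ≈ 0.86364
SEM = 12.90000 × √(1 − 0.86364) = 12.90000 × √0.13636 ≈ 12.90000 × 0.36927 ≈ 4.76364
SE_diff = SEM × √2 ≈ 4.76364 × 1.41421 ≈ 6.73681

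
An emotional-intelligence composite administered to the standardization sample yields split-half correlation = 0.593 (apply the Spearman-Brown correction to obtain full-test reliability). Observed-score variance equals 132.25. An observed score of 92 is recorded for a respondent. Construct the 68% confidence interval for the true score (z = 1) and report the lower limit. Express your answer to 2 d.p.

SD = √132.25 ≈ 11.500
Full-length reliability (Spearman-Brown) = 2(0.593)/(1+0.593) ≈ 0.745
SEM = 11.500 * √(1 − 0.745) = 11.500 * √0.255 ≈ 11.500 * 0.505 ≈ 5.813
Half-width = 1*5.813 ≈ 5.813
Lower limit = 92 − 5.813 ≈ 86.187

86.19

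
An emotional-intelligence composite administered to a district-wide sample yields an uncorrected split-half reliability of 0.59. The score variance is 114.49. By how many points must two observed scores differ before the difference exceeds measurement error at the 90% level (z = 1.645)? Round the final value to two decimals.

SD = √114.49 = 10.7000
r_full = 2·0.59 / (1 + 0.59) ≃ 0.7421
SEM = 10.7000*√(1 − 0.7421) ≃ 5.4335
SE_diff = SEM * √2 ≃ 5.4335 * 1.4142 ≃ 7.6841
Minimum reliable difference = 1.645 * SE_diff ≃ 1.645 * 7.6841 ≃ 12.6403

12.64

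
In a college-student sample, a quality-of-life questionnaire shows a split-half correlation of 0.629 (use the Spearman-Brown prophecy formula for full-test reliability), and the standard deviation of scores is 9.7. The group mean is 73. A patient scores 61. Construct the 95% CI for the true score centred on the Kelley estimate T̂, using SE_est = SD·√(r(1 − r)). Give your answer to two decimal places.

Spearman-Brown: r = 2(0.629) / (1 + 0.629) = 1.2580 / 1.6290 ≃ 0.7723
Estimated true score = 0.7723×61 + (1 − 0.7723)×73 ≃ 63.7330
SE_est = SD × √(r(1 − r)) = 9.7000 × √0.1759 ≃ 9.7000 × 0.4194 ≃ 4.0680
CI = 63.7330 ± 1.96 × 4.0680 → [55.7597, 71.7062]

[55.76, 71.71]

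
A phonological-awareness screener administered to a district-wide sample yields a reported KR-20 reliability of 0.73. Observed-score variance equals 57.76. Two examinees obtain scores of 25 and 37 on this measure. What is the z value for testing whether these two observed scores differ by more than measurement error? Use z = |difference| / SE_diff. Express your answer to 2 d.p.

σ = 57.76^(1/2) = 7.6000
SEM = 7.6000 × √(1 − 0.7300) = 7.6000 × √0.2700 ≈ 7.6000 × 0.5196 ≈ 3.9491
SE_diff = SEM × √2 ≈ 3.9491 × 1.4142 ≈ 5.5848
z = 12 / 5.5848 ≈ 2.1487

2.15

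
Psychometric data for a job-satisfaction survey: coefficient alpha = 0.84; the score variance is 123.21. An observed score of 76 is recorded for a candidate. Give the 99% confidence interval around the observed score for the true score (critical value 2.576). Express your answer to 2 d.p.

[64.56, 87.44]

σ = 123.21^(1/2) = 11.1000
SEM = 11.1000 × √(1 − 0.8400) = 11.1000 × √0.1600 ≃ 11.1000 × 0.4000 ≃ 4.4400
Half-width = 2.576×4.4400 ≃ 11.4374
99% CI: 76 ± 11.4374 = [64.5626, 87.4374]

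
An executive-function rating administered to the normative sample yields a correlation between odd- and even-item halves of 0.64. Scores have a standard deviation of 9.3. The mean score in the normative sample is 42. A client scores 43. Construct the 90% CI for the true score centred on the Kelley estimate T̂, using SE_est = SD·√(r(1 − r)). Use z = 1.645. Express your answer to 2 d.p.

[36.45, 49.11]

Full-length reliability (Spearman-Brown) = 2(0.64)/(1+0.64) ≈ 0.78049
Estimated true score = 0.78049*43 + (1 − 0.78049)*42 ≈ 42.78049
SE_est = 9.30000·√[r(1 − r)] ≈ 3.84942
90% CI: 42.78049 ± 6.33230 ≈ (36.44819, 49.11278)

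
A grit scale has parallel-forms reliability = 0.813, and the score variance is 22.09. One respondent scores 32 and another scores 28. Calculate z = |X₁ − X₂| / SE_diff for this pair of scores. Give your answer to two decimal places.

1.39

σ = 22.09^(1/2) = 4.700
SEM = 4.700 × √(1 − 0.813) = 4.700 × √0.187 ≈ 4.700 × 0.432 ≈ 2.032
Standard error of the difference = 2.032·√2 ≈ 2.874
z = 4 / 2.874 ≈ 1.392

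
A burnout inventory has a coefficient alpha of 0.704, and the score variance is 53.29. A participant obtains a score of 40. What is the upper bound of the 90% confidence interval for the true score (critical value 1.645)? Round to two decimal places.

46.53

SD = √53.29 ≃ 7.30000
The standard error of measurement is 7.30000·√(1 − 0.70400) ≃ 7.30000·0.54406 ≃ 3.97163.
Half-width = 1.645·3.97163 ≃ 6.53333
Upper bound: 40 + 6.53333 = 46.53333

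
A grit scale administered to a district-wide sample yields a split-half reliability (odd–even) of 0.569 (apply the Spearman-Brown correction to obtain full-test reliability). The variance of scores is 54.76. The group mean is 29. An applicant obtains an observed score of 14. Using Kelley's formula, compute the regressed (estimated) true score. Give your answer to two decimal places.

18.12

Full-length reliability (Spearman-Brown) = 2(0.569)/(1+0.569) ≈ 0.725
T̂ = 0.725(14) + 0.275(29) ≈ 18.120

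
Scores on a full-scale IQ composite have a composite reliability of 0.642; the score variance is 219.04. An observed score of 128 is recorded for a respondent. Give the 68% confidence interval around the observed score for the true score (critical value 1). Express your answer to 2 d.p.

[119.14, 136.86]

SD = √219.04 = 14.8000
The standard error of measurement is 14.8000*√(1 − 0.6420) ≈ 14.8000*0.5983 ≈ 8.8553.
1 * SEM ≈ 8.8553
CI = 128 ± 8.8553 → [119.1447, 136.8553]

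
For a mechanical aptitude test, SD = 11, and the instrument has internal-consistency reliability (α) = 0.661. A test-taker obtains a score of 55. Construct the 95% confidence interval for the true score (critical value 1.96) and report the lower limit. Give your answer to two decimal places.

42.45

SEM = 11.000·√(1 − 0.661) ≃ 6.405
1.96 · SEM ≃ 12.553
Lower bound: 55 − 12.553 = 42.447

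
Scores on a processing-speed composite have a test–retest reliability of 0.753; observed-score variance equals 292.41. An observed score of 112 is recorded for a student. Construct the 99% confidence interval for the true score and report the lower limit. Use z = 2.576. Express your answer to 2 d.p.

SD = √292.41 = 17.1000
SEM = 17.1000*√(1 − 0.7530) ≈ 8.4985
Margin = 2.576 * 8.4985 ≈ 21.8923
Lower limit = 112 − 21.8923 ≈ 90.1077

90.11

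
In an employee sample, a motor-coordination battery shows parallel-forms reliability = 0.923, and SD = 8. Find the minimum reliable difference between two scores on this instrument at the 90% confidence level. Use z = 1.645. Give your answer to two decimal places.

5.16

SEM = 8.00000 × √(1 − 0.92300) = 8.00000 × √0.07700 ≈ 8.00000 × 0.27749 ≈ 2.21991
SE_diff = SEM × √2 ≈ 2.21991 × 1.41421 ≈ 3.13943
Minimum reliable difference = 1.645 × SE_diff ≈ 1.645 × 3.13943 ≈ 5.16436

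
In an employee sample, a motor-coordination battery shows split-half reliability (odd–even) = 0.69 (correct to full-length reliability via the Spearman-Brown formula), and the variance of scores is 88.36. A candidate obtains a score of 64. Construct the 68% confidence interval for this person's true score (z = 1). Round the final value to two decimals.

[59.97, 68.03]

σ = 88.36^(1/2) = 9.4000
r_full = 2·0.69 / (1 + 0.69) ≈ 0.8166
The standard error of measurement is 9.4000×√(1 − 0.8166) ≈ 9.4000×0.4283 ≈ 4.0259.
1 × SEM ≈ 4.0259
Interval: (59.9741, 68.0259)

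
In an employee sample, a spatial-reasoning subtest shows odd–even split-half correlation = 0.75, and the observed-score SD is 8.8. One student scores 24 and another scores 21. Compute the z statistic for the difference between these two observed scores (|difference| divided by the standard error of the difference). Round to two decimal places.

r_full = 2·0.75 / (1 + 0.75) ≈ 0.857
SEM = 8.800·√(1 − 0.857) ≈ 3.326
SE_diff = SEM · √2 ≈ 3.326 · 1.414 ≈ 4.704
z = 3 / 4.704 ≈ 0.638

0.64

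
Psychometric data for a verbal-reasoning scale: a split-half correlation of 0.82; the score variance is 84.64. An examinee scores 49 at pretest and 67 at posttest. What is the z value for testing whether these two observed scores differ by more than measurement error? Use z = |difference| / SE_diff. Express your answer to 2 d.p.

SD = √84.64 = 9.200
Full-length reliability (Spearman-Brown) = 2(0.82)/(1+0.82) ≈ 0.901
The standard error of measurement is 9.200×√(1 − 0.901) ≈ 9.200×0.314 ≈ 2.893.
SE_diff = √2 × SEM ≈ 4.092
z = 18 / 4.092 ≈ 4.399

4.40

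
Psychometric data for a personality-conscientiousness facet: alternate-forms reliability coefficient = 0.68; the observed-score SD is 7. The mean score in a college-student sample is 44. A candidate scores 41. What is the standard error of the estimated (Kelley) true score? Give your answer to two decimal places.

3.27

SE_est = 7.00000*√(0.68000*0.32000) ≃ 3.26533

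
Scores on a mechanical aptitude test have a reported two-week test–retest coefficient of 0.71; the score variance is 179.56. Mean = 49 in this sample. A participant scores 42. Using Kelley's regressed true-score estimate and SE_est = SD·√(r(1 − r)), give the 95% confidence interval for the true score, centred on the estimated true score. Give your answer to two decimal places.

[32.11, 55.95]

SD = √179.56 = 13.400
Estimated true score = 0.710×42 + (1 − 0.710)×49 ≈ 44.030
SE_est = SD × √(r(1 − r)) = 13.400 × √0.206 ≈ 13.400 × 0.454 ≈ 6.080
CI = 44.030 ± 1.96 × 6.080 → [32.112, 55.948]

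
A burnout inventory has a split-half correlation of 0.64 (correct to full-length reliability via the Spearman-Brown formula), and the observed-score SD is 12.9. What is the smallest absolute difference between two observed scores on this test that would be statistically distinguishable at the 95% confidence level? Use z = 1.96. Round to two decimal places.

r_full = 2·0.64 / (1 + 0.64) ≈ 0.7805
The standard error of measurement is 12.9000·√(1 − 0.7805) ≈ 12.9000·0.4685 ≈ 6.0439.
SE_diff = SEM · √2 ≈ 6.0439 · 1.4142 ≈ 8.5474
Smallest detectable difference = 1.96·8.5474 ≈ 16.7529

16.75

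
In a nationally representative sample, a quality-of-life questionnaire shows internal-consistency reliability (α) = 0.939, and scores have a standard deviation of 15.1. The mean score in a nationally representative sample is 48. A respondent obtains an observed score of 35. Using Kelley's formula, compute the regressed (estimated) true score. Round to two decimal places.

35.79

Estimated true score = 0.9390*35 + (1 − 0.9390)*48 ≃ 35.7930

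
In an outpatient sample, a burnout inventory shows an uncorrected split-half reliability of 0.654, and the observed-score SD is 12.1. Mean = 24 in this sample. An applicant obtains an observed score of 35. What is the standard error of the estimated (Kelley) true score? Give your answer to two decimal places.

Spearman-Brown: r = 2(0.654) / (1 + 0.654) = 1.30800 / 1.65400 ≃ 0.79081
SE_est = SD * √(r(1 − r)) = 12.10000 * √0.16543 ≃ 12.10000 * 0.40673 ≃ 4.92144

4.92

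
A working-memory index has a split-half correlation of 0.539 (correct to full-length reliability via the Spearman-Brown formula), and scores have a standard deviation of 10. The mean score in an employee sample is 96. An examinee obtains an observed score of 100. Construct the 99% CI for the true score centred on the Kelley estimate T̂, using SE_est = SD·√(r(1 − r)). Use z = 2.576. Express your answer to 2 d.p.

Full-length reliability (Spearman-Brown) = 2(0.539)/(1+0.539) ≈ 0.700
T̂ = 0.700(100) + 0.300(96) ≈ 98.802
SE_est = 10.000*√(0.700*0.300) ≈ 4.581
CI = 98.802 ± 2.576 * 4.581 → [87.002, 110.601]

[87.00, 110.60]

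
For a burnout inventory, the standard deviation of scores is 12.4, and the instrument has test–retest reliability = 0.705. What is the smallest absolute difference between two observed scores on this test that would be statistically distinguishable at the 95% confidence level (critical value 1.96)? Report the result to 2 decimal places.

18.67

SEM = 12.400·√(1 − 0.705) ≈ 6.735
SE_diff = √2 · SEM ≈ 9.525
Minimum reliable difference = 1.96 · SE_diff ≈ 1.96 · 9.525 ≈ 18.668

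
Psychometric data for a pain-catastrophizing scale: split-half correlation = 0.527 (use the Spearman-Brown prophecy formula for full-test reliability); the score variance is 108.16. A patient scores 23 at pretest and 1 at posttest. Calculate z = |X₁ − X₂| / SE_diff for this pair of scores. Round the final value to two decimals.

2.69

SD = √108.16 = 10.40000
Full-length reliability (Spearman-Brown) = 2(0.527)/(1+0.527) ≃ 0.69024
The standard error of measurement is 10.40000·√(1 − 0.69024) ≃ 10.40000·0.55656 ≃ 5.78821.
Standard error of the difference = 5.78821·√2 ≃ 8.18577
z = |23 − 1| / 8.18577 = 22 / 8.18577 ≃ 2.68759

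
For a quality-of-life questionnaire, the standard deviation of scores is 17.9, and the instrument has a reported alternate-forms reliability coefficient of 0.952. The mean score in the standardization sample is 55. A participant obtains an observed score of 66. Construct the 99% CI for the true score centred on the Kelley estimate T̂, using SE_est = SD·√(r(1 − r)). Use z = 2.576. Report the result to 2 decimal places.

T̂ = r·X + (1 − r)·M = 0.952*66 + 0.048*55 = 62.832 + 2.640 ≈ 65.472
SE_est = SD * √(r(1 − r)) = 17.900 * √0.046 ≈ 17.900 * 0.214 ≈ 3.826
99% CI: 65.472 ± 9.857 ≈ (55.615, 75.329)

[55.62, 75.33]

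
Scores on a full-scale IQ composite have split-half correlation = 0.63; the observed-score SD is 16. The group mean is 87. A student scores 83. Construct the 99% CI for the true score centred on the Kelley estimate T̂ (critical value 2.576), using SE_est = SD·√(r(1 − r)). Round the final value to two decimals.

[66.64, 101.17]

r_full = 2·0.63 / (1 + 0.63) ≃ 0.773
Estimated true score = 0.773*83 + (1 − 0.773)*87 ≃ 83.908
SE_est = SD * √(r(1 − r)) = 16.000 * √0.175 ≃ 16.000 * 0.419 ≃ 6.702
99% CI: 83.908 ± 17.265 ≃ (66.643, 101.173)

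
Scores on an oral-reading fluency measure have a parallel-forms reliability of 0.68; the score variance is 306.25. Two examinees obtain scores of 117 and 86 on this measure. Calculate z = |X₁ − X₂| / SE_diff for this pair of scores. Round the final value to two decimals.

SD = √306.25 = 17.5000
SEM = 17.5000 * √(1 − 0.6800) = 17.5000 * √0.3200 ≈ 17.5000 * 0.5657 ≈ 9.8995
Standard error of the difference = 9.8995·√2 ≈ 14.0000
z = |117 − 86| / 14.0000 = 31 / 14.0000 ≈ 2.2143

2.21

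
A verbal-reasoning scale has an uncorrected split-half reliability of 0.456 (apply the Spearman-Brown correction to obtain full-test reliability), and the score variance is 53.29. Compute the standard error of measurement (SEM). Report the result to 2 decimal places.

σ = 53.29^(1/2) = 7.300
Full-length reliability (Spearman-Brown) = 2(0.456)/(1+0.456) ≈ 0.626
The standard error of measurement is 7.300·√(1 − 0.626) ≈ 7.300·0.611 ≈ 4.462.

4.46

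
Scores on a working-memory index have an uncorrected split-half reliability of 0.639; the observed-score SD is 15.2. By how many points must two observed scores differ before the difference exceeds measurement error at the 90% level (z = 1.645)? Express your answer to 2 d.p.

Spearman-Brown: r = 2(0.639) / (1 + 0.639) = 1.278 / 1.639 ≈ 0.780
The standard error of measurement is 15.200·√(1 − 0.780) ≈ 15.200·0.469 ≈ 7.134.
Standard error of the difference = 7.134·√2 ≈ 10.088
Minimum reliable difference = 1.645 · SE_diff ≈ 1.645 · 10.088 ≈ 16.595

16.60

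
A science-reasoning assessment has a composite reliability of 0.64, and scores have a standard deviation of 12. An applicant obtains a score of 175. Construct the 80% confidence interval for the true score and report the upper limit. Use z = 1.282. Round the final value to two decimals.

184.23

SEM = 12.000·√(1 − 0.640) ≈ 7.200
Half-width = 1.282·7.200 ≈ 9.230
Upper limit = 175 + 9.230 ≈ 184.230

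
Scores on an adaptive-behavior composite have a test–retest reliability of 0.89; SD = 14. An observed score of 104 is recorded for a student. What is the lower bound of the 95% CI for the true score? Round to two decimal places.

The standard error of measurement is 14.0000·√(1 − 0.8900) ≈ 14.0000·0.3317 ≈ 4.6433.
Half-width = 1.96·4.6433 ≈ 9.1008
Lower bound: 104 − 9.1008 = 94.8992

94.90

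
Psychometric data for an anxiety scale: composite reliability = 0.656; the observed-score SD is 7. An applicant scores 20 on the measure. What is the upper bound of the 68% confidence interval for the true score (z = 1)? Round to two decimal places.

24.11

SEM = 7.000 * √(1 − 0.656) = 7.000 * √0.344 ≈ 7.000 * 0.587 ≈ 4.106
1 * SEM ≈ 4.106
Upper bound: 20 + 4.106 = 24.106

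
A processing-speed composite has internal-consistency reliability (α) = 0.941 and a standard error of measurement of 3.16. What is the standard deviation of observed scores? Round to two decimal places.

SD = SEM / √(1 − r) = 3.16 / √0.0590 ≃ 3.16 / 0.2429 ≃ 13.0095

13.01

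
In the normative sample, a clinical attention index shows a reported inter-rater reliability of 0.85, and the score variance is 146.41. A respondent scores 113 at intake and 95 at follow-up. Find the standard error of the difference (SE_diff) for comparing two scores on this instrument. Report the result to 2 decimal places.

SD = √146.41 ≈ 12.1000
The standard error of measurement is 12.1000·√(1 − 0.8500) ≈ 12.1000·0.3873 ≈ 4.6863.
Standard error of the difference = 4.6863·√2 ≈ 6.6274

6.63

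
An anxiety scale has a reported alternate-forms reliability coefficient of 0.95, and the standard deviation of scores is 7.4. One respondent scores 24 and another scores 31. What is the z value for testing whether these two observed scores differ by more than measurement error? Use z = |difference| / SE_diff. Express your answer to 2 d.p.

SEM = 7.400 · √(1 − 0.950) = 7.400 · √0.050 ≈ 7.400 · 0.224 ≈ 1.655
Standard error of the difference = 1.655·√2 ≈ 2.340
z = |24 − 31| / 2.340 = 7 / 2.340 ≈ 2.991

2.99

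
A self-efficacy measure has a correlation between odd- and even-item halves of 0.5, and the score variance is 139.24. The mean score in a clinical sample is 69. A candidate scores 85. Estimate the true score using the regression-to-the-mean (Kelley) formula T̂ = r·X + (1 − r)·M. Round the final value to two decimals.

Spearman-Brown: r = 2(0.5) / (1 + 0.5) = 1.0000 / 1.5000 ≈ 0.6667
T̂ = 0.6667(85) + 0.3333(69) ≈ 79.6667

79.67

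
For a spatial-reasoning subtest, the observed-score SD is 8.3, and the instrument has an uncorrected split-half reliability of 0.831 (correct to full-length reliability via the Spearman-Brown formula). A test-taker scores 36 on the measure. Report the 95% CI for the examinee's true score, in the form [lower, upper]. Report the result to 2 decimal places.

Full-length reliability (Spearman-Brown) = 2(0.831)/(1+0.831) ≈ 0.908
SEM = 8.300 * √(1 − 0.908) = 8.300 * √0.092 ≈ 8.300 * 0.304 ≈ 2.522
Margin = 1.96 * 2.522 ≈ 4.942
Interval: (31.058, 40.942)

[31.06, 40.94]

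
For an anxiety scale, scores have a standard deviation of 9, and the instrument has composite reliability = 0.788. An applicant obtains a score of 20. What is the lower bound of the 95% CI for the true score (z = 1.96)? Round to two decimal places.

11.88

SEM = 9.00000 * √(1 − 0.78800) = 9.00000 * √0.21200 ≈ 9.00000 * 0.46043 ≈ 4.14391
Margin = 1.96 * 4.14391 ≈ 8.12207
Lower bound: 20 − 8.12207 = 11.87793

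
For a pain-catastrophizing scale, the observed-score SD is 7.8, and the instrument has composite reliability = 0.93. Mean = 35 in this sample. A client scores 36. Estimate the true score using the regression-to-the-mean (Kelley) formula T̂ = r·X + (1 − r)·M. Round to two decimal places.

Estimated true score = 0.9300·36 + (1 − 0.9300)·35 ≃ 35.9300

35.93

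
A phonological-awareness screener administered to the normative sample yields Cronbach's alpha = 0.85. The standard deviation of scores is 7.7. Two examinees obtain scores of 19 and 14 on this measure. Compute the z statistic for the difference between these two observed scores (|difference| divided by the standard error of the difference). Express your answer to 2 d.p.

SEM = 7.70000 * √(1 − 0.85000) = 7.70000 * √0.15000 ≈ 7.70000 * 0.38730 ≈ 2.98220
SE_diff = SEM * √2 ≈ 2.98220 * 1.41421 ≈ 4.21746
z = |19 − 14| / 4.21746 = 5 / 4.21746 ≈ 1.18555

1.19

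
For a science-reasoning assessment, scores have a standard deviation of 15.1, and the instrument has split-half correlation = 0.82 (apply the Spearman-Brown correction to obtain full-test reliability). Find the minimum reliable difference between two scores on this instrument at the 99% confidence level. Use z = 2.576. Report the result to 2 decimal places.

Full-length reliability (Spearman-Brown) = 2(0.82)/(1+0.82) ≈ 0.901
The standard error of measurement is 15.100×√(1 − 0.901) ≈ 15.100×0.314 ≈ 4.749.
SE_diff = SEM × √2 ≈ 4.749 × 1.414 ≈ 6.716
Minimum reliable difference = 2.576 × SE_diff ≈ 2.576 × 6.716 ≈ 17.300

17.30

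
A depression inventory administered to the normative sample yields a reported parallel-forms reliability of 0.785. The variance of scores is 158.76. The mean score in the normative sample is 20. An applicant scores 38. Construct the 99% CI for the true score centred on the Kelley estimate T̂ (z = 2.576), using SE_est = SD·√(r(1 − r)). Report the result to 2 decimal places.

σ = 158.76^(1/2) = 12.600
Estimated true score = 0.785*38 + (1 − 0.785)*20 ≈ 34.130
SE_est = SD * √(r(1 − r)) = 12.600 * √0.169 ≈ 12.600 * 0.411 ≈ 5.176
CI = 34.130 ± 2.576 * 5.176 → [20.796, 47.464]

[20.80, 47.46]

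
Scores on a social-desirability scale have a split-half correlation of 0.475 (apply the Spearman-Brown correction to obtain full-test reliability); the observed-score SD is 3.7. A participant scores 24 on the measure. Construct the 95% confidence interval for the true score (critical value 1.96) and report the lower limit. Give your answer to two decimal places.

Spearman-Brown: r = 2(0.475) / (1 + 0.475) = 0.950 / 1.475 ≈ 0.644
SEM = 3.700 × √(1 − 0.644) = 3.700 × √0.356 ≈ 3.700 × 0.597 ≈ 2.207
Margin = 1.96 × 2.207 ≈ 4.327
Lower limit = 24 − 4.327 ≈ 19.673

19.67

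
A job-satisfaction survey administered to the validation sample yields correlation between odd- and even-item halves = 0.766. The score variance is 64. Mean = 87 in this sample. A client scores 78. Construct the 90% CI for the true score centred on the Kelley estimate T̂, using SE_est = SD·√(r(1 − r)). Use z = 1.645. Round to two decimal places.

[74.73, 83.65]

SD = √64 = 8.0000
r_full = 2·0.766 / (1 + 0.766) ≃ 0.8675
T̂ = 0.8675(78) + 0.1325(87) ≃ 79.1925
SE_est = SD · √(r(1 − r)) = 8.0000 · √0.1149 ≃ 8.0000 · 0.3390 ≃ 2.7123
90% CI: 79.1925 ± 4.4617 ≃ (74.7308, 83.6542)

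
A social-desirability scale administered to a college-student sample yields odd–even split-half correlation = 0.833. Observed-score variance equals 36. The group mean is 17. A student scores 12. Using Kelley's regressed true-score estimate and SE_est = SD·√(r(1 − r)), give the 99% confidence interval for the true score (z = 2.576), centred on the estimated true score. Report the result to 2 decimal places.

[8.01, 16.90]

SD = √36 = 6.000
r_full = 2·0.833 / (1 + 0.833) ≃ 0.909
T̂ = 0.909(12) + 0.091(17) ≃ 12.456
SE_est = SD · √(r(1 − r)) = 6.000 · √0.083 ≃ 6.000 · 0.288 ≃ 1.727
CI = 12.456 ± 2.576 · 1.727 → [8.008, 16.903]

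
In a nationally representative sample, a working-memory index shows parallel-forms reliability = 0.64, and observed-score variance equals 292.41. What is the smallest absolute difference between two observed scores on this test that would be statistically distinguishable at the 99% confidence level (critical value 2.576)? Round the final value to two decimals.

σ = 292.41^(1/2) = 17.1000
SEM = 17.1000 × √(1 − 0.6400) = 17.1000 × √0.3600 ≈ 17.1000 × 0.6000 ≈ 10.2600
Standard error of the difference = 10.2600·√2 ≈ 14.5098
Smallest detectable difference = 2.576×14.5098 ≈ 37.3773

37.38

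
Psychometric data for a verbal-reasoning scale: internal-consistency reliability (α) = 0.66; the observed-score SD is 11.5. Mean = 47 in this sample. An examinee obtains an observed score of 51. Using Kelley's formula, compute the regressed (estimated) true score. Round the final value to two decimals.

Estimated true score = 0.660*51 + (1 − 0.660)*47 ≈ 49.640

49.64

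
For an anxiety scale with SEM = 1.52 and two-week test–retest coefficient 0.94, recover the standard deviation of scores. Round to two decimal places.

σ = SEM·(1 − r)^(−1/2) ≈ 1.52·4.082 ≈ 6.205

6.21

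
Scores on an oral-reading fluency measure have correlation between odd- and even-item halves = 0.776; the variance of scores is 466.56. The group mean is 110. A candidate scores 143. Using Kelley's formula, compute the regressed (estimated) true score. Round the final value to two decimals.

r_full = 2·0.776 / (1 + 0.776) ≃ 0.8739
Estimated true score = 0.8739×143 + (1 − 0.8739)×110 ≃ 138.8378

138.84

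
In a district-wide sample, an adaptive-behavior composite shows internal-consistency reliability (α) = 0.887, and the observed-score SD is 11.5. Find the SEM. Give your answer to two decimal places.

3.87

SEM = 11.50000 * √(1 − 0.88700) = 11.50000 * √0.11300 ≃ 11.50000 * 0.33615 ≃ 3.86578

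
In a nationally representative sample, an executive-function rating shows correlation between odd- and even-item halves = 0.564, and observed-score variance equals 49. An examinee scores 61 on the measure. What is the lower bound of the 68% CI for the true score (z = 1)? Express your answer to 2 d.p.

SD = √49 ≈ 7.0000
Spearman-Brown: r = 2(0.564) / (1 + 0.564) = 1.1280 / 1.5640 ≈ 0.7212
SEM = 7.0000 × √(1 − 0.7212) = 7.0000 × √0.2788 ≈ 7.0000 × 0.5280 ≈ 3.6959
Margin = 1 × 3.6959 ≈ 3.6959
Lower limit = 61 − 3.6959 ≈ 57.3041

57.30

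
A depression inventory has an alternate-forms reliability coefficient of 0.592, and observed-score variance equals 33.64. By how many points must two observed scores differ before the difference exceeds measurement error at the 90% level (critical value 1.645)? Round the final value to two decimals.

σ = 33.64^(1/2) = 5.800
The standard error of measurement is 5.800*√(1 − 0.592) ≃ 5.800*0.639 ≃ 3.705.
SE_diff = √2 * SEM ≃ 5.239
Minimum reliable difference = 1.645 * SE_diff ≃ 1.645 * 5.239 ≃ 8.619

8.62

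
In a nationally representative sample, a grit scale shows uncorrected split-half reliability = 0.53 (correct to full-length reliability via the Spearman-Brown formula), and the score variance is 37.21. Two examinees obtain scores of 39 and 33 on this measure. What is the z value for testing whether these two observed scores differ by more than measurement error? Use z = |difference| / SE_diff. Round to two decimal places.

1.25

SD = √37.21 ≈ 6.1000
Full-length reliability (Spearman-Brown) = 2(0.53)/(1+0.53) ≈ 0.6928
SEM = 6.1000 × √(1 − 0.6928) = 6.1000 × √0.3072 ≈ 6.1000 × 0.5542 ≈ 3.3809
SE_diff = √2 × SEM ≈ 4.7813
z = |39 − 33| / 4.7813 = 6 / 4.7813 ≈ 1.2549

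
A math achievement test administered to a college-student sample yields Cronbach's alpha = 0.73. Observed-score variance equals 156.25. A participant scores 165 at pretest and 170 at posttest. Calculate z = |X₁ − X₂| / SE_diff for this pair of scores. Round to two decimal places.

SD = √156.25 = 12.500
SEM = 12.500 * √(1 − 0.730) = 12.500 * √0.270 ≈ 12.500 * 0.520 ≈ 6.495
SE_diff = √2 * SEM ≈ 9.186
z = 5 / 9.186 ≈ 0.544

0.54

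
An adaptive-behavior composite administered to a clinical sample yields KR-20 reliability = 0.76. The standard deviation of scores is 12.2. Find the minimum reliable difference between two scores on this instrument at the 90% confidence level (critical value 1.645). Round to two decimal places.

SEM = 12.20000×√(1 − 0.76000) ≈ 5.97675
SE_diff = √2 × SEM ≈ 8.45241
Smallest detectable difference = 1.645×8.45241 ≈ 13.90421

13.90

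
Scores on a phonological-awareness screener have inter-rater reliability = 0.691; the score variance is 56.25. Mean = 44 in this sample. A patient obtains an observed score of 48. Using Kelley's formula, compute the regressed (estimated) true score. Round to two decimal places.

Estimated true score = 0.69100·48 + (1 − 0.69100)·44 ≈ 46.76400

46.76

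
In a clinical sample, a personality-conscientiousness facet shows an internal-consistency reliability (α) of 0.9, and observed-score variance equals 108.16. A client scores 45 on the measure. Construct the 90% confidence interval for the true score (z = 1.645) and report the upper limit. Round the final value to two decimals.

50.41

σ = 108.16^(1/2) = 10.4000
SEM = 10.4000 × √(1 − 0.9000) = 10.4000 × √0.1000 ≈ 10.4000 × 0.3162 ≈ 3.2888
1.645 × SEM ≈ 5.4100
Upper limit = 45 + 5.4100 ≈ 50.4100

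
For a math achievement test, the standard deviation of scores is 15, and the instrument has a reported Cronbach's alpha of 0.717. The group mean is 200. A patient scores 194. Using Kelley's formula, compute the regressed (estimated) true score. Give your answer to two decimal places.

195.70

T̂ = r·X + (1 − r)·M = 0.71700*194 + 0.28300*200 = 139.09800 + 56.60000 ≈ 195.69800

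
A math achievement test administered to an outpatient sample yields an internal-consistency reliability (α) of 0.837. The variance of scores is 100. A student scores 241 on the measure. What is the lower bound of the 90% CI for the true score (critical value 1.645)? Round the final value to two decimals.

σ = 100^(1/2) = 10.000
SEM = 10.000×√(1 − 0.837) ≃ 4.037
1.645 × SEM ≃ 6.641
Lower limit = 241 − 6.641 ≃ 234.359

234.36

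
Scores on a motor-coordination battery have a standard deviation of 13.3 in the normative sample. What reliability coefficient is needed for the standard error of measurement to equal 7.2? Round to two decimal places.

0.71

r = 1 − (SEM / SD)² = 1 − (7.200 / 13.3)² ≈ 1 − 0.293 ≈ 0.707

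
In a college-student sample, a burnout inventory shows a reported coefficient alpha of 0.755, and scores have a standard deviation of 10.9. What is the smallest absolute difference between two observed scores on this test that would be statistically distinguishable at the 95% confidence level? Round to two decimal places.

14.95

SEM = 10.90000 * √(1 − 0.75500) = 10.90000 * √0.24500 ≈ 10.90000 * 0.49497 ≈ 5.39522
SE_diff = √2 * SEM ≈ 7.63000
Smallest detectable difference = 1.96*7.63000 ≈ 14.95480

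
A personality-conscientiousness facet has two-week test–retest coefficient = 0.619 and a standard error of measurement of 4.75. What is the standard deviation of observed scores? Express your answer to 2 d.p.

7.70

σ = SEM·(1 − r)^(−1/2) ≃ 4.75*1.6201 ≃ 7.6954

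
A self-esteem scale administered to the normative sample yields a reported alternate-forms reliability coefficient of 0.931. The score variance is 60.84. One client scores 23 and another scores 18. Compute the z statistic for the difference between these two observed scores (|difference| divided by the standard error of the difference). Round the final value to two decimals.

σ = 60.84^(1/2) = 7.800
SEM = 7.800 × √(1 − 0.931) = 7.800 × √0.069 ≈ 7.800 × 0.263 ≈ 2.049
SE_diff = SEM × √2 ≈ 2.049 × 1.414 ≈ 2.898
z = 5 / 2.898 ≈ 1.726

1.73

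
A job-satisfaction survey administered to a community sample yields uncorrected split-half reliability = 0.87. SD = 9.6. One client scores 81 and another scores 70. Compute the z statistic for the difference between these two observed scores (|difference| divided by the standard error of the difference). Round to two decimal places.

3.07

Full-length reliability (Spearman-Brown) = 2(0.87)/(1+0.87) ≈ 0.9305
SEM = 9.6000 × √(1 − 0.9305) = 9.6000 × √0.0695 ≈ 9.6000 × 0.2637 ≈ 2.5312
SE_diff = SEM × √2 ≈ 2.5312 × 1.4142 ≈ 3.5796
z = |81 − 70| / 3.5796 = 11 / 3.5796 ≈ 3.0730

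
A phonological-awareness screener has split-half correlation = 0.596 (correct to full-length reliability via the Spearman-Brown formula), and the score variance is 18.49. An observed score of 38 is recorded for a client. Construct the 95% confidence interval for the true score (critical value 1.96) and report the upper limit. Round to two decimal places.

σ = 18.49^(1/2) = 4.3000
r_full = 2·0.596 / (1 + 0.596) ≃ 0.7469
SEM = 4.3000 · √(1 − 0.7469) = 4.3000 · √0.2531 ≃ 4.3000 · 0.5031 ≃ 2.1634
1.96 · SEM ≃ 4.2403
Upper bound: 38 + 4.2403 = 42.2403

42.24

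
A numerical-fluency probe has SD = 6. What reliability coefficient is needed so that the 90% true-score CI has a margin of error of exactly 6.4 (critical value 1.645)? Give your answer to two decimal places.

0.58

SEM needed = half-width / z = 6.4/1.645 ≈ 3.89058
r = 1 − (3.89058/6)² ≈ 1 − 0.42046 ≈ 0.57954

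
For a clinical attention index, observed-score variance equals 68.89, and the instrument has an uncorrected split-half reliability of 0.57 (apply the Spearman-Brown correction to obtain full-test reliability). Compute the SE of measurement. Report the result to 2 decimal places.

4.34

SD = √68.89 ≈ 8.300
Full-length reliability (Spearman-Brown) = 2(0.57)/(1+0.57) ≈ 0.726
SEM = 8.300 × √(1 − 0.726) = 8.300 × √0.274 ≈ 8.300 × 0.523 ≈ 4.344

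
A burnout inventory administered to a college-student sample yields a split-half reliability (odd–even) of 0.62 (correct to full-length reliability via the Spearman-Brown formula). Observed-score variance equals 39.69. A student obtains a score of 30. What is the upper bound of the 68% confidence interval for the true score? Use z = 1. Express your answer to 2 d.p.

σ = 39.69^(1/2) = 6.30000
r_full = 2·0.62 / (1 + 0.62) ≈ 0.76543
SEM = 6.30000 * √(1 − 0.76543) = 6.30000 * √0.23457 ≈ 6.30000 * 0.48432 ≈ 3.05123
Margin = 1 * 3.05123 ≈ 3.05123
Upper limit = 30 + 3.05123 ≈ 33.05123

33.05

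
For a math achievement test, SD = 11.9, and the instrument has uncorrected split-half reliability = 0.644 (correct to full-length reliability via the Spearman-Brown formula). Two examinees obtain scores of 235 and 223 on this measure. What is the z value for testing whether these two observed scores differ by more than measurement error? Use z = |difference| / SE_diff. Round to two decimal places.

r_full = 2·0.644 / (1 + 0.644) ≃ 0.7835
SEM = 11.9000 * √(1 − 0.7835) = 11.9000 * √0.2165 ≃ 11.9000 * 0.4653 ≃ 5.5376
SE_diff = SEM * √2 ≃ 5.5376 * 1.4142 ≃ 7.8313
z = |235 − 223| / 7.8313 = 12 / 7.8313 ≃ 1.5323

1.53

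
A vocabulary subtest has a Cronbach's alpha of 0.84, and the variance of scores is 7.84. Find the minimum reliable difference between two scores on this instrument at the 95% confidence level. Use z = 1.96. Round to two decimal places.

SD = √7.84 ≈ 2.800
SEM = 2.800×√(1 − 0.840) ≈ 1.120
Standard error of the difference = 1.120·√2 ≈ 1.584
Smallest detectable difference = 1.96×1.584 ≈ 3.104

3.10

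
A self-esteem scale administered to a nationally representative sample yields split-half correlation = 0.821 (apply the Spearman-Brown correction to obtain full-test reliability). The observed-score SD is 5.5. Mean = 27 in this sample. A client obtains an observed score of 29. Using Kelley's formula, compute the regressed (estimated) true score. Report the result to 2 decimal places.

Full-length reliability (Spearman-Brown) = 2(0.821)/(1+0.821) ≈ 0.9017
T̂ = 0.9017(29) + 0.0983(27) ≈ 28.8034

28.80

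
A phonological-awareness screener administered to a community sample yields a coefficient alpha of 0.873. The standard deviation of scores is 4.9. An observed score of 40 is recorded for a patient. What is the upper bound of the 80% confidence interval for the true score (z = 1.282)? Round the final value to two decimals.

SEM = 4.9000 × √(1 − 0.8730) = 4.9000 × √0.1270 ≈ 4.9000 × 0.3564 ≈ 1.7462
Half-width = 1.282×1.7462 ≈ 2.2386
Upper limit = 40 + 2.2386 ≈ 42.2386

42.24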